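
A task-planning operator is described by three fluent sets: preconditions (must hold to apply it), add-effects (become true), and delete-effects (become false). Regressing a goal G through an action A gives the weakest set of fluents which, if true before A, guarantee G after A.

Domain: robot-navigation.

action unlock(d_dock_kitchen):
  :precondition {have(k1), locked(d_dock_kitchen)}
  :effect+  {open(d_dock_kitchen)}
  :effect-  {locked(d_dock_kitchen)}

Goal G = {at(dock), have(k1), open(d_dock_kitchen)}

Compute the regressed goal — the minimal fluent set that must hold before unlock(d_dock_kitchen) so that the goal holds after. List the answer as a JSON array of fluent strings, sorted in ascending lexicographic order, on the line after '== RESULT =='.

Compute (G \ add) ∪ pre:
  G ∩ del = {}  (empty — regression defined)
  G \ add = {at(dock), have(k1), open(d_dock_kitchen)} \ {open(d_dock_kitchen)} = {at(dock), have(k1)}
  ∪ pre   = {at(dock), have(k1)} ∪ {have(k1), locked(d_dock_kitchen)}
          = {at(dock), have(k1), locked(d_dock_kitchen)}

== RESULT ==
["at(dock)", "have(k1)", "locked(d_dock_kitchen)"]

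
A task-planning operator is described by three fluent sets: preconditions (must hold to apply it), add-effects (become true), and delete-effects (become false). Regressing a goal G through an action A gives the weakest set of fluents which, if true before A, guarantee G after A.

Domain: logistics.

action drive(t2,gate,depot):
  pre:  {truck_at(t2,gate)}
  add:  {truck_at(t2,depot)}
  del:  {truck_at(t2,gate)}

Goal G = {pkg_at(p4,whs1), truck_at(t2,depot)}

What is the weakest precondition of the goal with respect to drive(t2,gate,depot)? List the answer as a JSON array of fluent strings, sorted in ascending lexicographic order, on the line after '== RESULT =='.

Compute (G \ add) ∪ pre:
  G ∩ del = {}  (empty — regression defined)
  G \ add = {pkg_at(p4,whs1), truck_at(t2,depot)} \ {truck_at(t2,depot)} = {pkg_at(p4,whs1)}
  ∪ pre   = {pkg_at(p4,whs1)} ∪ {truck_at(t2,gate)}
          = {pkg_at(p4,whs1), truck_at(t2,gate)}

== RESULT ==
["pkg_at(p4,whs1)", "truck_at(t2,gate)"]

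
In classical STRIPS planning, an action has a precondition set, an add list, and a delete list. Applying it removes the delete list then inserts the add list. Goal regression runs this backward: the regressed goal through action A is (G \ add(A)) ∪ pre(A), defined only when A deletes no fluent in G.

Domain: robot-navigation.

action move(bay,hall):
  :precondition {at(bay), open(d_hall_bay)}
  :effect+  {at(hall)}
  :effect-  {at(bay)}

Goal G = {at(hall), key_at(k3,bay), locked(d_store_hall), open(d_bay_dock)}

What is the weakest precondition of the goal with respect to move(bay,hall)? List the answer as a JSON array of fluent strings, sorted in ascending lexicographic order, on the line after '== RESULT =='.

Regress:
  G ∩ del = {}  (empty — regression defined)
  G \ add = {at(hall), key_at(k3,bay), locked(d_store_hall), open(d_bay_dock)} \ {at(hall)} = {key_at(k3,bay), locked(d_store_hall), open(d_bay_dock)}
  ∪ pre   = {key_at(k3,bay), locked(d_store_hall), open(d_bay_dock)} ∪ {at(bay), open(d_hall_bay)}
          = {at(bay), key_at(k3,bay), locked(d_store_hall), open(d_bay_dock), open(d_hall_bay)}

== RESULT ==
["at(bay)", "key_at(k3,bay)", "locked(d_store_hall)", "open(d_bay_dock)", "open(d_hall_bay)"]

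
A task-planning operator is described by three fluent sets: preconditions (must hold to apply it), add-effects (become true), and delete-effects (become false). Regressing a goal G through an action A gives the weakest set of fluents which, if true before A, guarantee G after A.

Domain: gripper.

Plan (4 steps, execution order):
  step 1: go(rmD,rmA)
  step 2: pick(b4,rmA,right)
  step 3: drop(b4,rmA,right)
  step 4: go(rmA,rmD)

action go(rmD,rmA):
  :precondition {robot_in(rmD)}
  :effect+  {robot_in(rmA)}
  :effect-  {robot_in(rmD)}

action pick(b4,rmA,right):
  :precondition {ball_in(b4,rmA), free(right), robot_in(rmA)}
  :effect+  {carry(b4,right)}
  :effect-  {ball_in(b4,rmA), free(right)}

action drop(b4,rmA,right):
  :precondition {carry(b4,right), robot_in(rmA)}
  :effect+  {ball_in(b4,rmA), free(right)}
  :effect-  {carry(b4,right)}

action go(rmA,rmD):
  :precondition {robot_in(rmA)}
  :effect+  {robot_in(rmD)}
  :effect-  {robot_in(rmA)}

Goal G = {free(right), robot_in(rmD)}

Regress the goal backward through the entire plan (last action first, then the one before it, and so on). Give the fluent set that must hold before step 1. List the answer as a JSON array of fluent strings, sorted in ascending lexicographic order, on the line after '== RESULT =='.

Work backward from the goal:
  through step 4 (go(rmA,rmD)): drop {robot_in(rmD)}, keep {free(right)}, require {robot_in(rmA)}
    → {free(right), robot_in(rmA)}
  through step 3 (drop(b4,rmA,right)): drop {free(right)}, keep {robot_in(rmA)}, require {carry(b4,right), robot_in(rmA)}
    → {carry(b4,right), robot_in(rmA)}
  through step 2 (pick(b4,rmA,right)): drop {carry(b4,right)}, keep {robot_in(rmA)}, require {ball_in(b4,rmA), free(right), robot_in(rmA)}
    → {ball_in(b4,rmA), free(right), robot_in(rmA)}
  through step 1 (go(rmD,rmA)): drop {robot_in(rmA)}, keep {ball_in(b4,rmA), free(right)}, require {robot_in(rmD)}
    → {ball_in(b4,rmA), free(right), robot_in(rmD)}

== RESULT ==
["ball_in(b4,rmA)", "free(right)", "robot_in(rmD)"]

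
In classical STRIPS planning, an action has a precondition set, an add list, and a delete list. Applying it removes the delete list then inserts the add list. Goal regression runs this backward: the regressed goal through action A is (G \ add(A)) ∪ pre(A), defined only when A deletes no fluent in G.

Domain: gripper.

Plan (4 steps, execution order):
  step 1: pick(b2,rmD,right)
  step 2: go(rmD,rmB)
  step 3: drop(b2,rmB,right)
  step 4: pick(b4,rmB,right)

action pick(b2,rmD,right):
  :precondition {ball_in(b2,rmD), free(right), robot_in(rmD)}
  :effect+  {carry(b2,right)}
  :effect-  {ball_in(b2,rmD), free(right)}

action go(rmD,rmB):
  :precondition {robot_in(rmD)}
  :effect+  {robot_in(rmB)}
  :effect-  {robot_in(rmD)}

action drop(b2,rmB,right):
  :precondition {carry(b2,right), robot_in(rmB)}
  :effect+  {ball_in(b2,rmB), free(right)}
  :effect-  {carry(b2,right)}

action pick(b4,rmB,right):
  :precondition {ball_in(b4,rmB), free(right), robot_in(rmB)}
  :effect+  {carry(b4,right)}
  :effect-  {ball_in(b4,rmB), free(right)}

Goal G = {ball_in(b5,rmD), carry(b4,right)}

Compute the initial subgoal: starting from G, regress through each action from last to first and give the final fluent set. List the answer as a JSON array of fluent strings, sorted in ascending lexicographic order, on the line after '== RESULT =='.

Regress step by step:
  through step 4 (pick(b4,rmB,right)): drop {carry(b4,right)}, keep {ball_in(b5,rmD)}, require {ball_in(b4,rmB), free(right), robot_in(rmB)}
    → {ball_in(b4,rmB), ball_in(b5,rmD), free(right), robot_in(rmB)}
  through step 3 (drop(b2,rmB,right)): drop {free(right)}, keep {ball_in(b4,rmB), ball_in(b5,rmD), robot_in(rmB)}, require {carry(b2,right), robot_in(rmB)}
    → {ball_in(b4,rmB), ball_in(b5,rmD), carry(b2,right), robot_in(rmB)}
  through step 2 (go(rmD,rmB)): drop {robot_in(rmB)}, keep {ball_in(b4,rmB), ball_in(b5,rmD), carry(b2,right)}, require {robot_in(rmD)}
    → {ball_in(b4,rmB), ball_in(b5,rmD), carry(b2,right), robot_in(rmD)}
  through step 1 (pick(b2,rmD,right)): drop {carry(b2,right)}, keep {ball_in(b4,rmB), ball_in(b5,rmD), robot_in(rmD)}, require {ball_in(b2,rmD), free(right), robot_in(rmD)}
    → {ball_in(b2,rmD), ball_in(b4,rmB), ball_in(b5,rmD), free(right), robot_in(rmD)}

== RESULT ==
["ball_in(b2,rmD)", "ball_in(b4,rmB)", "ball_in(b5,rmD)", "free(right)", "robot_in(rmD)"]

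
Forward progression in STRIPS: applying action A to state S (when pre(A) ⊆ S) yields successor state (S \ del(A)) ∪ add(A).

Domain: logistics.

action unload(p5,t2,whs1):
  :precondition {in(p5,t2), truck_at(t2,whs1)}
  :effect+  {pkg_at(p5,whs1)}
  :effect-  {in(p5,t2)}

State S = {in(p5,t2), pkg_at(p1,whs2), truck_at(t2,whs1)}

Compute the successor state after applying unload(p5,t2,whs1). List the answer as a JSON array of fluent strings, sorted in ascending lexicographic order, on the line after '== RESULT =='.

Progress:
  pre ⊆ S: {in(p5,t2), truck_at(t2,whs1)} ⊆ S  — applicable
  S \ del = {pkg_at(p1,whs2), truck_at(t2,whs1)}
  ∪ add   = {pkg_at(p1,whs2), pkg_at(p5,whs1), truck_at(t2,whs1)}

== RESULT ==
["pkg_at(p1,whs2)", "pkg_at(p5,whs1)", "truck_at(t2,whs1)"]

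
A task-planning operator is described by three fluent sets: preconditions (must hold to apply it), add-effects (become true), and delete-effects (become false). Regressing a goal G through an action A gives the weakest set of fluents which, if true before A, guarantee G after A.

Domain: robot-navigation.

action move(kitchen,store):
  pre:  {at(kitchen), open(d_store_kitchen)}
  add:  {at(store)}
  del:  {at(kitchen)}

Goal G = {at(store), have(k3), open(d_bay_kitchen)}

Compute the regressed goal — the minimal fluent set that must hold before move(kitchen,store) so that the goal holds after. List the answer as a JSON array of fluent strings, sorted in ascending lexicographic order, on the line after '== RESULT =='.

Regress:
  G ∩ del = {}  (empty — regression defined)
  G \ add = {at(store), have(k3), open(d_bay_kitchen)} \ {at(store)} = {have(k3), open(d_bay_kitchen)}
  ∪ pre   = {have(k3), open(d_bay_kitchen)} ∪ {at(kitchen), open(d_store_kitchen)}
          = {at(kitchen), have(k3), open(d_bay_kitchen), open(d_store_kitchen)}

== RESULT ==
["at(kitchen)", "have(k3)", "open(d_bay_kitchen)", "open(d_store_kitchen)"]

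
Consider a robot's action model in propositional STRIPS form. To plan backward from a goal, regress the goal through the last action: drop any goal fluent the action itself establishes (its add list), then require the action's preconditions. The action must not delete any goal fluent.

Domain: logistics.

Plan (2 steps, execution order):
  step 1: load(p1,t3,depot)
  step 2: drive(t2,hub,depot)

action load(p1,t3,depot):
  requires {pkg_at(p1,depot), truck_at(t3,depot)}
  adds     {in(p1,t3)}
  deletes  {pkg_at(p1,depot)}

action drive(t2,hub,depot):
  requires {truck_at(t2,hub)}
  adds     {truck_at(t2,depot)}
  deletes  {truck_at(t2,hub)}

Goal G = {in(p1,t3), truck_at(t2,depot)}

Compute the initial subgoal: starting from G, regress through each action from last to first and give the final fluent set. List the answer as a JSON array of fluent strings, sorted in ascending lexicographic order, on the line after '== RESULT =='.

Regress step by step:
  through step 2 (drive(t2,hub,depot)): drop {truck_at(t2,depot)}, keep {in(p1,t3)}, require {truck_at(t2,hub)}
    → {in(p1,t3), truck_at(t2,hub)}
  through step 1 (load(p1,t3,depot)): drop {in(p1,t3)}, keep {truck_at(t2,hub)}, require {pkg_at(p1,depot), truck_at(t3,depot)}
    → {pkg_at(p1,depot), truck_at(t2,hub), truck_at(t3,depot)}

== RESULT ==
["pkg_at(p1,depot)", "truck_at(t2,hub)", "truck_at(t3,depot)"]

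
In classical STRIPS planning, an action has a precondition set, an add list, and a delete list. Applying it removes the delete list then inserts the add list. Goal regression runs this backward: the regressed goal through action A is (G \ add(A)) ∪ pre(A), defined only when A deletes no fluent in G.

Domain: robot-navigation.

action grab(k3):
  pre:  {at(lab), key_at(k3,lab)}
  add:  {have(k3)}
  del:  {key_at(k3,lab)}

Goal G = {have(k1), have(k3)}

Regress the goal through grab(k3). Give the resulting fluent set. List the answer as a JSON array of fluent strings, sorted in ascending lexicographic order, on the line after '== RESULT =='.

Regress:
  G ∩ del = {}  (empty — regression defined)
  G \ add = {have(k1), have(k3)} \ {have(k3)} = {have(k1)}
  ∪ pre   = {have(k1)} ∪ {at(lab), key_at(k3,lab)}
          = {at(lab), have(k1), key_at(k3,lab)}

== RESULT ==
["at(lab)", "have(k1)", "key_at(k3,lab)"]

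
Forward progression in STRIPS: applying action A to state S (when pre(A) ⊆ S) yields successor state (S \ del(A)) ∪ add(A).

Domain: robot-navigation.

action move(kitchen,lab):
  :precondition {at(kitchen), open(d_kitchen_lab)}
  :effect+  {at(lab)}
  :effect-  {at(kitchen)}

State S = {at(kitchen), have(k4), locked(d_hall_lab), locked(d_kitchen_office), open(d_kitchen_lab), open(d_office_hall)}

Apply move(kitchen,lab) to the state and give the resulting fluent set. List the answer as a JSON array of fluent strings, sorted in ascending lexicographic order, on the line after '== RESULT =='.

Progress:
  pre ⊆ S: {at(kitchen), open(d_kitchen_lab)} ⊆ S  — applicable
  S \ del = {have(k4), locked(d_hall_lab), locked(d_kitchen_office), open(d_kitchen_lab), open(d_office_hall)}
  ∪ add   = {at(lab), have(k4), locked(d_hall_lab), locked(d_kitchen_office), open(d_kitchen_lab), open(d_office_hall)}

== RESULT ==
["at(lab)", "have(k4)", "locked(d_hall_lab)", "locked(d_kitchen_office)", "open(d_kitchen_lab)", "open(d_office_hall)"]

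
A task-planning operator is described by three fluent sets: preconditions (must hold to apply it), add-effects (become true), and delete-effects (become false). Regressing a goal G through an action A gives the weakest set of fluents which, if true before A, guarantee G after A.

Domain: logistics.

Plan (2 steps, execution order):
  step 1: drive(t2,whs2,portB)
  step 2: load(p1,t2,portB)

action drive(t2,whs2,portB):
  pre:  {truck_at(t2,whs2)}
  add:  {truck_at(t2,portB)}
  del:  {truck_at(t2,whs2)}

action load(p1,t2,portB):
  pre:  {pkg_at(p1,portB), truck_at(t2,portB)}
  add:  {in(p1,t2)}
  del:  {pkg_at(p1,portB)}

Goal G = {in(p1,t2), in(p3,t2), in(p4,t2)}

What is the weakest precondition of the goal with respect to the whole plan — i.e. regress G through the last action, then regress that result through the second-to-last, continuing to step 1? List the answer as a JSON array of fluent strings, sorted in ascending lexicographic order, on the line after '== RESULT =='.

Regress step by step:
  through step 2 (load(p1,t2,portB)): drop {in(p1,t2)}, keep {in(p3,t2), in(p4,t2)}, require {pkg_at(p1,portB), truck_at(t2,portB)}
    → {in(p3,t2), in(p4,t2), pkg_at(p1,portB), truck_at(t2,portB)}
  through step 1 (drive(t2,whs2,portB)): drop {truck_at(t2,portB)}, keep {in(p3,t2), in(p4,t2), pkg_at(p1,portB)}, require {truck_at(t2,whs2)}
    → {in(p3,t2), in(p4,t2), pkg_at(p1,portB), truck_at(t2,whs2)}

== RESULT ==
["in(p3,t2)", "in(p4,t2)", "pkg_at(p1,portB)", "truck_at(t2,whs2)"]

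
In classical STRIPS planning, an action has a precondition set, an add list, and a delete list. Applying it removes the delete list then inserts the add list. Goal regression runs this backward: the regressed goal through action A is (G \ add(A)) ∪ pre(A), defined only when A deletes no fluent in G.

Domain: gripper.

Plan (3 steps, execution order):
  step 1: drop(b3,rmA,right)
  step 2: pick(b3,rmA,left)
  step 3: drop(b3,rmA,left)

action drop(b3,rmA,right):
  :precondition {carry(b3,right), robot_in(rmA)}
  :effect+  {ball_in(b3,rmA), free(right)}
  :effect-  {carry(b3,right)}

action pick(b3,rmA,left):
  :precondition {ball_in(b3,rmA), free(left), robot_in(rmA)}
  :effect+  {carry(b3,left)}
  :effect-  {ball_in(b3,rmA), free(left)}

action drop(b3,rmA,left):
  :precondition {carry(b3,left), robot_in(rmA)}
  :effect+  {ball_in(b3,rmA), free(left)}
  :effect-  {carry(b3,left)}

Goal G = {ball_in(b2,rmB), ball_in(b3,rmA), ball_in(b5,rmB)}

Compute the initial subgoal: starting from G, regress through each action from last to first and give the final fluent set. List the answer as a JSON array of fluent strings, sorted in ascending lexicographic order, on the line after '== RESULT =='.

Regress step by step:
  through step 3 (drop(b3,rmA,left)): drop {ball_in(b3,rmA)}, keep {ball_in(b2,rmB), ball_in(b5,rmB)}, require {carry(b3,left), robot_in(rmA)}
    → {ball_in(b2,rmB), ball_in(b5,rmB), carry(b3,left), robot_in(rmA)}
  through step 2 (pick(b3,rmA,left)): drop {carry(b3,left)}, keep {ball_in(b2,rmB), ball_in(b5,rmB), robot_in(rmA)}, require {ball_in(b3,rmA), free(left), robot_in(rmA)}
    → {ball_in(b2,rmB), ball_in(b3,rmA), ball_in(b5,rmB), free(left), robot_in(rmA)}
  through step 1 (drop(b3,rmA,right)): drop {ball_in(b3,rmA)}, keep {ball_in(b2,rmB), ball_in(b5,rmB), free(left), robot_in(rmA)}, require {carry(b3,right), robot_in(rmA)}
    → {ball_in(b2,rmB), ball_in(b5,rmB), carry(b3,right), free(left), robot_in(rmA)}

== RESULT ==
["ball_in(b2,rmB)", "ball_in(b5,rmB)", "carry(b3,right)", "free(left)", "robot_in(rmA)"]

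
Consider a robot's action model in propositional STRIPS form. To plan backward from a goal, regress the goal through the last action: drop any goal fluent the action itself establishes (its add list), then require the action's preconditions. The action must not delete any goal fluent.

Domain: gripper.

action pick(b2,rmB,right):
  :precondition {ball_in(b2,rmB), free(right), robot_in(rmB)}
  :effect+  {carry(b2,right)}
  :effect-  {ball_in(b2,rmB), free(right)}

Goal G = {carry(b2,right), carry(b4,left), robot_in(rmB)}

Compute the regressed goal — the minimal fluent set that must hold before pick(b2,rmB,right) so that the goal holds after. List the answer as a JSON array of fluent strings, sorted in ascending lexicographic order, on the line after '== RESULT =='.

Regress:
  G ∩ del = {}  (empty — regression defined)
  G \ add = {carry(b2,right), carry(b4,left), robot_in(rmB)} \ {carry(b2,right)} = {carry(b4,left), robot_in(rmB)}
  ∪ pre   = {carry(b4,left), robot_in(rmB)} ∪ {ball_in(b2,rmB), free(right), robot_in(rmB)}
          = {ball_in(b2,rmB), carry(b4,left), free(right), robot_in(rmB)}

== RESULT ==
["ball_in(b2,rmB)", "carry(b4,left)", "free(right)", "robot_in(rmB)"]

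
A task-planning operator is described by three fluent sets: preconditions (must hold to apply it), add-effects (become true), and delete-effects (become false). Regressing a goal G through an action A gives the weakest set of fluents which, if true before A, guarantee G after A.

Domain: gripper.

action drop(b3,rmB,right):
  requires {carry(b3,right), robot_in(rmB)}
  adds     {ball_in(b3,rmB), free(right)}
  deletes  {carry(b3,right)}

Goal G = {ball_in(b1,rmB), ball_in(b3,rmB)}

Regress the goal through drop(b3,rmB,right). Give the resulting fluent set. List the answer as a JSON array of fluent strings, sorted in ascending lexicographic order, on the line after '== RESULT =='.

Compute (G \ add) ∪ pre:
  G ∩ del = {}  (empty — regression defined)
  G \ add = {ball_in(b1,rmB), ball_in(b3,rmB)} \ {ball_in(b3,rmB), free(right)} = {ball_in(b1,rmB)}
  ∪ pre   = {ball_in(b1,rmB)} ∪ {carry(b3,right), robot_in(rmB)}
          = {ball_in(b1,rmB), carry(b3,right), robot_in(rmB)}

== RESULT ==
["ball_in(b1,rmB)", "carry(b3,right)", "robot_in(rmB)"]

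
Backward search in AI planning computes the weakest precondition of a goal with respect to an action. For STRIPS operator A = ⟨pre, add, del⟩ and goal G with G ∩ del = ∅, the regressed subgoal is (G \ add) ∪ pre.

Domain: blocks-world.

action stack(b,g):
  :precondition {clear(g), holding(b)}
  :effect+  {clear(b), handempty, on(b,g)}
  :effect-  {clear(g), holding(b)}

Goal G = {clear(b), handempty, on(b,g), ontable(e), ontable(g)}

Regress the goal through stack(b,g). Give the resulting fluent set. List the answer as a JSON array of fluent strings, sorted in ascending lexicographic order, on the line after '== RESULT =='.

Compute (G \ add) ∪ pre:
  G ∩ del = {}  (empty — regression defined)
  G \ add = {clear(b), handempty, on(b,g), ontable(e), ontable(g)} \ {clear(b), handempty, on(b,g)} = {ontable(e), ontable(g)}
  ∪ pre   = {ontable(e), ontable(g)} ∪ {clear(g), holding(b)}
          = {clear(g), holding(b), ontable(e), ontable(g)}

== RESULT ==
["clear(g)", "holding(b)", "ontable(e)", "ontable(g)"]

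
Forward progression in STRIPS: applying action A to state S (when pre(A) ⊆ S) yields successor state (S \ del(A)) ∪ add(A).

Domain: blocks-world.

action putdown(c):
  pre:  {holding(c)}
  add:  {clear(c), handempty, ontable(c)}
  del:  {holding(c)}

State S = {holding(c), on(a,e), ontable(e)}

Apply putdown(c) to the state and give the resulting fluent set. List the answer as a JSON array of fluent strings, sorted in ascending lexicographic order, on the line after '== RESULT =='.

Progress:
  pre ⊆ S: {holding(c)} ⊆ S  — applicable
  S \ del = {on(a,e), ontable(e)}
  ∪ add   = {clear(c), handempty, on(a,e), ontable(c), ontable(e)}

== RESULT ==
["clear(c)", "handempty", "on(a,e)", "ontable(c)", "ontable(e)"]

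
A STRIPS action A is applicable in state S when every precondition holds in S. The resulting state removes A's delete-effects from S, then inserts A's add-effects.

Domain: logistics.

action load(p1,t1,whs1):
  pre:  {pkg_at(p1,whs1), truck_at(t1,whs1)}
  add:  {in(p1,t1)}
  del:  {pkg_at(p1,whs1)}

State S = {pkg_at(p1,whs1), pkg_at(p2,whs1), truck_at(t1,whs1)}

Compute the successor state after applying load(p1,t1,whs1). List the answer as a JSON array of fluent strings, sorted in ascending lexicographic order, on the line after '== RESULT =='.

Progress:
  pre ⊆ S: {pkg_at(p1,whs1), truck_at(t1,whs1)} ⊆ S  — applicable
  S \ del = {pkg_at(p2,whs1), truck_at(t1,whs1)}
  ∪ add   = {in(p1,t1), pkg_at(p2,whs1), truck_at(t1,whs1)}

== RESULT ==
["in(p1,t1)", "pkg_at(p2,whs1)", "truck_at(t1,whs1)"]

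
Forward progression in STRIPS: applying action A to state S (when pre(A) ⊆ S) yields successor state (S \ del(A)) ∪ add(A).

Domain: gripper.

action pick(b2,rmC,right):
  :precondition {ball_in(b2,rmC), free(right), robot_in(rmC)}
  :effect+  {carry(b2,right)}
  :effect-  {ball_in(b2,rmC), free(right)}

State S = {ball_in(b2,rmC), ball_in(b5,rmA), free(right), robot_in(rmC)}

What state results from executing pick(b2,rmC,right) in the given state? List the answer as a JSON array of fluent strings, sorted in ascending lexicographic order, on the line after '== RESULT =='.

Progress:
  pre ⊆ S: {ball_in(b2,rmC), free(right), robot_in(rmC)} ⊆ S  — applicable
  S \ del = {ball_in(b5,rmA), robot_in(rmC)}
  ∪ add   = {ball_in(b5,rmA), carry(b2,right), robot_in(rmC)}

== RESULT ==
["ball_in(b5,rmA)", "carry(b2,right)", "robot_in(rmC)"]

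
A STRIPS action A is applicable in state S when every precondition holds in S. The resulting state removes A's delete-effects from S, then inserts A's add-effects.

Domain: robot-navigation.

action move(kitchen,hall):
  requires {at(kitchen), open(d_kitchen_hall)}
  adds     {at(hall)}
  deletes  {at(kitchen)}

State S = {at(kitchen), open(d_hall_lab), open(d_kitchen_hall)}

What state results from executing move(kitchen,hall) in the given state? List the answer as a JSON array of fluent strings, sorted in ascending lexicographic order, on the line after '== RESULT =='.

Progress:
  pre ⊆ S: {at(kitchen), open(d_kitchen_hall)} ⊆ S  — applicable
  S \ del = {open(d_hall_lab), open(d_kitchen_hall)}
  ∪ add   = {at(hall), open(d_hall_lab), open(d_kitchen_hall)}

== RESULT ==
["at(hall)", "open(d_hall_lab)", "open(d_kitchen_hall)"]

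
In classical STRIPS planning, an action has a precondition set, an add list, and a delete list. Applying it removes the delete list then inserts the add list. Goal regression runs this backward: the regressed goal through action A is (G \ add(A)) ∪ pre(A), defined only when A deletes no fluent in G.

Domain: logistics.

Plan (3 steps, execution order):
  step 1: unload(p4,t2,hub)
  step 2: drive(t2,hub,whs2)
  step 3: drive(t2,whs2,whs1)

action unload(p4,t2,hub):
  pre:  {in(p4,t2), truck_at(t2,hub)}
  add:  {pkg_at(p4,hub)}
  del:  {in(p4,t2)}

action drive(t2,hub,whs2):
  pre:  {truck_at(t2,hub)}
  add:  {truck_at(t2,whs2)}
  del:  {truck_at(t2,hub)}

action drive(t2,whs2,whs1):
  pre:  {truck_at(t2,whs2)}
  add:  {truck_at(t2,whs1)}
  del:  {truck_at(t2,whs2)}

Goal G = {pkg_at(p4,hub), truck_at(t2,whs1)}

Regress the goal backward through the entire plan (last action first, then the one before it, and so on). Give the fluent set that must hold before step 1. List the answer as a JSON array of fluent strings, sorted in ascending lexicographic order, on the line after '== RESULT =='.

Work backward from the goal:
  through step 3 (drive(t2,whs2,whs1)): drop {truck_at(t2,whs1)}, keep {pkg_at(p4,hub)}, require {truck_at(t2,whs2)}
    → {pkg_at(p4,hub), truck_at(t2,whs2)}
  through step 2 (drive(t2,hub,whs2)): drop {truck_at(t2,whs2)}, keep {pkg_at(p4,hub)}, require {truck_at(t2,hub)}
    → {pkg_at(p4,hub), truck_at(t2,hub)}
  through step 1 (unload(p4,t2,hub)): drop {pkg_at(p4,hub)}, keep {truck_at(t2,hub)}, require {in(p4,t2), truck_at(t2,hub)}
    → {in(p4,t2), truck_at(t2,hub)}

== RESULT ==
["in(p4,t2)", "truck_at(t2,hub)"]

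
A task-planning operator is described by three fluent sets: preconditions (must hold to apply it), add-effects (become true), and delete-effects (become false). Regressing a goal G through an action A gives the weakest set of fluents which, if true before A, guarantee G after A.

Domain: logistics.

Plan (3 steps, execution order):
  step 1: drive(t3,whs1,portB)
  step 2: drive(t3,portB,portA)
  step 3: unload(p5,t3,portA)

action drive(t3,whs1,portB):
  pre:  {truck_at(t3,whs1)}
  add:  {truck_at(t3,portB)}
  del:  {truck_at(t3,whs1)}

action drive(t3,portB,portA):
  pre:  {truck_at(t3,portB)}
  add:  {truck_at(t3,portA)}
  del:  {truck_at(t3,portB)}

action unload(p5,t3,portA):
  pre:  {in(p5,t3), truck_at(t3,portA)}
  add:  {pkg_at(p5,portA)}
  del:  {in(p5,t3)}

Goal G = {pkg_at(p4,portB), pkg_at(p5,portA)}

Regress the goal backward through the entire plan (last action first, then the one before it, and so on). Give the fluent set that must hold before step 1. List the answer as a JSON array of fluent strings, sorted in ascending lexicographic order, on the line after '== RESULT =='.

Work backward from the goal:
  through step 3 (unload(p5,t3,portA)): drop {pkg_at(p5,portA)}, keep {pkg_at(p4,portB)}, require {in(p5,t3), truck_at(t3,portA)}
    → {in(p5,t3), pkg_at(p4,portB), truck_at(t3,portA)}
  through step 2 (drive(t3,portB,portA)): drop {truck_at(t3,portA)}, keep {in(p5,t3), pkg_at(p4,portB)}, require {truck_at(t3,portB)}
    → {in(p5,t3), pkg_at(p4,portB), truck_at(t3,portB)}
  through step 1 (drive(t3,whs1,portB)): drop {truck_at(t3,portB)}, keep {in(p5,t3), pkg_at(p4,portB)}, require {truck_at(t3,whs1)}
    → {in(p5,t3), pkg_at(p4,portB), truck_at(t3,whs1)}

== RESULT ==
["in(p5,t3)", "pkg_at(p4,portB)", "truck_at(t3,whs1)"]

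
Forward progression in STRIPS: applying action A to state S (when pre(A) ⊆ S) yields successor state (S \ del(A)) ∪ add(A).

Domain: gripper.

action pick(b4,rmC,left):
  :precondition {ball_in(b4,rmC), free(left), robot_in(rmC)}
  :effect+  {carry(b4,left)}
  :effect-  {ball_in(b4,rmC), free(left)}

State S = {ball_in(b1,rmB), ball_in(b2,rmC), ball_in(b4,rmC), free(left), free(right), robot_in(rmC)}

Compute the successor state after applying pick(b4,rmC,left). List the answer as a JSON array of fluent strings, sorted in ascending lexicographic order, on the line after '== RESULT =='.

Compute (S \ del) ∪ add:
  pre ⊆ S: {ball_in(b4,rmC), free(left), robot_in(rmC)} ⊆ S  — applicable
  S \ del = {ball_in(b1,rmB), ball_in(b2,rmC), free(right), robot_in(rmC)}
  ∪ add   = {ball_in(b1,rmB), ball_in(b2,rmC), carry(b4,left), free(right), robot_in(rmC)}

== RESULT ==
["ball_in(b1,rmB)", "ball_in(b2,rmC)", "carry(b4,left)", "free(right)", "robot_in(rmC)"]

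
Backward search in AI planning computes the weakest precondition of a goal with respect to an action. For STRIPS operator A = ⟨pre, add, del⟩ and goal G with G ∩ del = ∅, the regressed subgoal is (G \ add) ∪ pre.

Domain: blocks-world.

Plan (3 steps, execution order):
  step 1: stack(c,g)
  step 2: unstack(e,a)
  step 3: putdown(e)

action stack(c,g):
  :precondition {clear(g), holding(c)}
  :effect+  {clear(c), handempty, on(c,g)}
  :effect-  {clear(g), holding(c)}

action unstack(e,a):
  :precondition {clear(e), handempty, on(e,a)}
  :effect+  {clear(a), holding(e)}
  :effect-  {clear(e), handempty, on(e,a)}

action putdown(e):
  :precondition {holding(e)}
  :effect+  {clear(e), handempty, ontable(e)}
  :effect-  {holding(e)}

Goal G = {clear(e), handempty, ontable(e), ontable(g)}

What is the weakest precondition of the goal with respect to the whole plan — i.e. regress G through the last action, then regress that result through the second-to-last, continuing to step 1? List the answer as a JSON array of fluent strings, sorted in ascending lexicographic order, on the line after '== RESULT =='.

Work backward from the goal:
  through step 3 (putdown(e)): drop {clear(e), handempty, ontable(e)}, keep {ontable(g)}, require {holding(e)}
    → {holding(e), ontable(g)}
  through step 2 (unstack(e,a)): drop {holding(e)}, keep {ontable(g)}, require {clear(e), handempty, on(e,a)}
    → {clear(e), handempty, on(e,a), ontable(g)}
  through step 1 (stack(c,g)): drop {handempty}, keep {clear(e), on(e,a), ontable(g)}, require {clear(g), holding(c)}
    → {clear(e), clear(g), holding(c), on(e,a), ontable(g)}

== RESULT ==
["clear(e)", "clear(g)", "holding(c)", "on(e,a)", "ontable(g)"]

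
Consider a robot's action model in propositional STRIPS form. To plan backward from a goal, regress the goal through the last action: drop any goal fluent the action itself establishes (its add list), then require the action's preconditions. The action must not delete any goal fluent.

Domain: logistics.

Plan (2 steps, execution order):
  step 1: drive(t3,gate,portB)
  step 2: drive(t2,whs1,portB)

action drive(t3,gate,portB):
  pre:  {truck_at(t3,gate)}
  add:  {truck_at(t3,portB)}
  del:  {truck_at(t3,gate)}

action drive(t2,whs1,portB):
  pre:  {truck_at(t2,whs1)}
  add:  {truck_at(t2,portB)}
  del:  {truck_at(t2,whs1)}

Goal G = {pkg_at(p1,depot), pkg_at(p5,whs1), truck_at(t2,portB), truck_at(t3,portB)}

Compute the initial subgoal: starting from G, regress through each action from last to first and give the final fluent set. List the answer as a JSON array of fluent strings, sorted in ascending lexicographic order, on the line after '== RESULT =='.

Work backward from the goal:
  through step 2 (drive(t2,whs1,portB)): drop {truck_at(t2,portB)}, keep {pkg_at(p1,depot), pkg_at(p5,whs1), truck_at(t3,portB)}, require {truck_at(t2,whs1)}
    → {pkg_at(p1,depot), pkg_at(p5,whs1), truck_at(t2,whs1), truck_at(t3,portB)}
  through step 1 (drive(t3,gate,portB)): drop {truck_at(t3,portB)}, keep {pkg_at(p1,depot), pkg_at(p5,whs1), truck_at(t2,whs1)}, require {truck_at(t3,gate)}
    → {pkg_at(p1,depot), pkg_at(p5,whs1), truck_at(t2,whs1), truck_at(t3,gate)}

== RESULT ==
["pkg_at(p1,depot)", "pkg_at(p5,whs1)", "truck_at(t2,whs1)", "truck_at(t3,gate)"]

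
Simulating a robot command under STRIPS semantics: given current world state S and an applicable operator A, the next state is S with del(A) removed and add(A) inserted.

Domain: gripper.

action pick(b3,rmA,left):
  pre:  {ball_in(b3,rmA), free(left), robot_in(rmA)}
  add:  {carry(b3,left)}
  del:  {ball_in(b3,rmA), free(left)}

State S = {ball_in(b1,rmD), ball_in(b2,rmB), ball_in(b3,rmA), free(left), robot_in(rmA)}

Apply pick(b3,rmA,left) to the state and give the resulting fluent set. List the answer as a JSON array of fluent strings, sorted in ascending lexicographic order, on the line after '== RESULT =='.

Compute (S \ del) ∪ add:
  pre ⊆ S: {ball_in(b3,rmA), free(left), robot_in(rmA)} ⊆ S  — applicable
  S \ del = {ball_in(b1,rmD), ball_in(b2,rmB), robot_in(rmA)}
  ∪ add   = {ball_in(b1,rmD), ball_in(b2,rmB), carry(b3,left), robot_in(rmA)}

== RESULT ==
["ball_in(b1,rmD)", "ball_in(b2,rmB)", "carry(b3,left)", "robot_in(rmA)"]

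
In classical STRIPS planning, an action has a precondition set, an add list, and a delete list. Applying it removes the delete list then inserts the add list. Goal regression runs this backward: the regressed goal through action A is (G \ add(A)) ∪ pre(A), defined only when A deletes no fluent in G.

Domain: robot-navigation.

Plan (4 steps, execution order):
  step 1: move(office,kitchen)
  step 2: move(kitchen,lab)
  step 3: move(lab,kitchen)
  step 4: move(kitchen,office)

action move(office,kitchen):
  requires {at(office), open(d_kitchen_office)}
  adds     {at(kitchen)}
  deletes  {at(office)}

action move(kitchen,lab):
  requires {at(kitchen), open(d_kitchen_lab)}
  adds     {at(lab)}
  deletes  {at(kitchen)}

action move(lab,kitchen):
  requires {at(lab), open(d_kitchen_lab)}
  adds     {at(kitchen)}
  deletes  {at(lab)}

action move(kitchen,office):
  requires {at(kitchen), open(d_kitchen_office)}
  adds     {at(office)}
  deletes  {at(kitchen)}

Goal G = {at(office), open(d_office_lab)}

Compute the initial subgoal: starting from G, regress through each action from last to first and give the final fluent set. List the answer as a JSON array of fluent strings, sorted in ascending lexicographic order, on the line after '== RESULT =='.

Work backward from the goal:
  through step 4 (move(kitchen,office)): drop {at(office)}, keep {open(d_office_lab)}, require {at(kitchen), open(d_kitchen_office)}
    → {at(kitchen), open(d_kitchen_office), open(d_office_lab)}
  through step 3 (move(lab,kitchen)): drop {at(kitchen)}, keep {open(d_kitchen_office), open(d_office_lab)}, require {at(lab), open(d_kitchen_lab)}
    → {at(lab), open(d_kitchen_lab), open(d_kitchen_office), open(d_office_lab)}
  through step 2 (move(kitchen,lab)): drop {at(lab)}, keep {open(d_kitchen_lab), open(d_kitchen_office), open(d_office_lab)}, require {at(kitchen), open(d_kitchen_lab)}
    → {at(kitchen), open(d_kitchen_lab), open(d_kitchen_office), open(d_office_lab)}
  through step 1 (move(office,kitchen)): drop {at(kitchen)}, keep {open(d_kitchen_lab), open(d_kitchen_office), open(d_office_lab)}, require {at(office), open(d_kitchen_office)}
    → {at(office), open(d_kitchen_lab), open(d_kitchen_office), open(d_office_lab)}

== RESULT ==
["at(office)", "open(d_kitchen_lab)", "open(d_kitchen_office)", "open(d_office_lab)"]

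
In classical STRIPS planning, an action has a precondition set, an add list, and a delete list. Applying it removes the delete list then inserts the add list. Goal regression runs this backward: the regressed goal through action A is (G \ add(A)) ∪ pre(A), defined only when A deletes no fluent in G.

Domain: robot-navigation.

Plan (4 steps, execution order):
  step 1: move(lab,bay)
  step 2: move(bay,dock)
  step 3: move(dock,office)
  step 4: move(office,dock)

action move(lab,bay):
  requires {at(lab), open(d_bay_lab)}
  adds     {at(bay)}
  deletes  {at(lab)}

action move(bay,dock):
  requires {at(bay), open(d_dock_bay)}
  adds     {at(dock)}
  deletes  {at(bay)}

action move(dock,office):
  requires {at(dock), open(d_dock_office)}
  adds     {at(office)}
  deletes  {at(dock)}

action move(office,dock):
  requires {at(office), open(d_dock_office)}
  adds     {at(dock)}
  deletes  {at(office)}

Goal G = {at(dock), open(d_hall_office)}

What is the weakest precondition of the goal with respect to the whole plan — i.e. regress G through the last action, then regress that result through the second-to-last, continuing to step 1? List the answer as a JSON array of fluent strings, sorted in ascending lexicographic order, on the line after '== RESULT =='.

Regress step by step:
  through step 4 (move(office,dock)): drop {at(dock)}, keep {open(d_hall_office)}, require {at(office), open(d_dock_office)}
    → {at(office), open(d_dock_office), open(d_hall_office)}
  through step 3 (move(dock,office)): drop {at(office)}, keep {open(d_dock_office), open(d_hall_office)}, require {at(dock), open(d_dock_office)}
    → {at(dock), open(d_dock_office), open(d_hall_office)}
  through step 2 (move(bay,dock)): drop {at(dock)}, keep {open(d_dock_office), open(d_hall_office)}, require {at(bay), open(d_dock_bay)}
    → {at(bay), open(d_dock_bay), open(d_dock_office), open(d_hall_office)}
  through step 1 (move(lab,bay)): drop {at(bay)}, keep {open(d_dock_bay), open(d_dock_office), open(d_hall_office)}, require {at(lab), open(d_bay_lab)}
    → {at(lab), open(d_bay_lab), open(d_dock_bay), open(d_dock_office), open(d_hall_office)}

== RESULT ==
["at(lab)", "open(d_bay_lab)", "open(d_dock_bay)", "open(d_dock_office)", "open(d_hall_office)"]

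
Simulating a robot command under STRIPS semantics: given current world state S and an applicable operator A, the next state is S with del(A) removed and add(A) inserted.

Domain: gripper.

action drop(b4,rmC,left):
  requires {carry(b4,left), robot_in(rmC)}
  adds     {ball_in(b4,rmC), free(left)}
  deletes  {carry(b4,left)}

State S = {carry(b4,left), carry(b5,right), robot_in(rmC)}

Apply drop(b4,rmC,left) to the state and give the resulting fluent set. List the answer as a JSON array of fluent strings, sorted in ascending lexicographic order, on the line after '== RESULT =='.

Progress:
  pre ⊆ S: {carry(b4,left), robot_in(rmC)} ⊆ S  — applicable
  S \ del = {carry(b5,right), robot_in(rmC)}
  ∪ add   = {ball_in(b4,rmC), carry(b5,right), free(left), robot_in(rmC)}

== RESULT ==
["ball_in(b4,rmC)", "carry(b5,right)", "free(left)", "robot_in(rmC)"]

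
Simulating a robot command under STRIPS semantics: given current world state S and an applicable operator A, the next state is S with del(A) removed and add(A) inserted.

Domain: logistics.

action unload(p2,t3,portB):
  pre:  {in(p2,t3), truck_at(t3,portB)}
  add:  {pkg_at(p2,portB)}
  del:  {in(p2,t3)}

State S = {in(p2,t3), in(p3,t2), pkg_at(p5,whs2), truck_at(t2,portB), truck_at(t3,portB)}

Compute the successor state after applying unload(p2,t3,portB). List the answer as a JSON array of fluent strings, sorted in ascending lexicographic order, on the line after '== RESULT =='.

Compute (S \ del) ∪ add:
  pre ⊆ S: {in(p2,t3), truck_at(t3,portB)} ⊆ S  — applicable
  S \ del = {in(p3,t2), pkg_at(p5,whs2), truck_at(t2,portB), truck_at(t3,portB)}
  ∪ add   = {in(p3,t2), pkg_at(p2,portB), pkg_at(p5,whs2), truck_at(t2,portB), truck_at(t3,portB)}

== RESULT ==
["in(p3,t2)", "pkg_at(p2,portB)", "pkg_at(p5,whs2)", "truck_at(t2,portB)", "truck_at(t3,portB)"]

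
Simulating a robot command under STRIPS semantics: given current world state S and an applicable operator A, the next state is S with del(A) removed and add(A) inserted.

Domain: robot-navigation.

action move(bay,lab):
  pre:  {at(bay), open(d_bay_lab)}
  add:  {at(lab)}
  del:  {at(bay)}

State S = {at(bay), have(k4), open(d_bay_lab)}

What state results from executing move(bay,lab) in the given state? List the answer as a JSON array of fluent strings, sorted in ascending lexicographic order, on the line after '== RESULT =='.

Compute (S \ del) ∪ add:
  pre ⊆ S: {at(bay), open(d_bay_lab)} ⊆ S  — applicable
  S \ del = {have(k4), open(d_bay_lab)}
  ∪ add   = {at(lab), have(k4), open(d_bay_lab)}

== RESULT ==
["at(lab)", "have(k4)", "open(d_bay_lab)"]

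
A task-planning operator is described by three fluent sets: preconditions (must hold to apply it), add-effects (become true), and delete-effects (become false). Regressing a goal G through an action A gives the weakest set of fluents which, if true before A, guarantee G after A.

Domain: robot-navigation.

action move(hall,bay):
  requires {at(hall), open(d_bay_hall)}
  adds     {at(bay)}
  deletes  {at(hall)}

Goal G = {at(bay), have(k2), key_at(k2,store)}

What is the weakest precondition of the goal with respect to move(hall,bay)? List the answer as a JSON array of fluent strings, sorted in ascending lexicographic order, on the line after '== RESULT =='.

Regress:
  G ∩ del = {}  (empty — regression defined)
  G \ add = {at(bay), have(k2), key_at(k2,store)} \ {at(bay)} = {have(k2), key_at(k2,store)}
  ∪ pre   = {have(k2), key_at(k2,store)} ∪ {at(hall), open(d_bay_hall)}
          = {at(hall), have(k2), key_at(k2,store), open(d_bay_hall)}

== RESULT ==
["at(hall)", "have(k2)", "key_at(k2,store)", "open(d_bay_hall)"]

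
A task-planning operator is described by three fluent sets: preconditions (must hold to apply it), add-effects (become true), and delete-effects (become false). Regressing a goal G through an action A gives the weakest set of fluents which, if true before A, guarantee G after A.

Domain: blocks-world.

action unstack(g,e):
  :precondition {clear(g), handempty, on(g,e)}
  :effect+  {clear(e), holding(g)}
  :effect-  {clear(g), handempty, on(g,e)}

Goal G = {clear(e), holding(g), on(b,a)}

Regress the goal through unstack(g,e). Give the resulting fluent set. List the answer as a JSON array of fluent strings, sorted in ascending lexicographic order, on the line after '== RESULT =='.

Regress:
  G ∩ del = {}  (empty — regression defined)
  G \ add = {clear(e), holding(g), on(b,a)} \ {clear(e), holding(g)} = {on(b,a)}
  ∪ pre   = {on(b,a)} ∪ {clear(g), handempty, on(g,e)}
          = {clear(g), handempty, on(b,a), on(g,e)}

== RESULT ==
["clear(g)", "handempty", "on(b,a)", "on(g,e)"]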